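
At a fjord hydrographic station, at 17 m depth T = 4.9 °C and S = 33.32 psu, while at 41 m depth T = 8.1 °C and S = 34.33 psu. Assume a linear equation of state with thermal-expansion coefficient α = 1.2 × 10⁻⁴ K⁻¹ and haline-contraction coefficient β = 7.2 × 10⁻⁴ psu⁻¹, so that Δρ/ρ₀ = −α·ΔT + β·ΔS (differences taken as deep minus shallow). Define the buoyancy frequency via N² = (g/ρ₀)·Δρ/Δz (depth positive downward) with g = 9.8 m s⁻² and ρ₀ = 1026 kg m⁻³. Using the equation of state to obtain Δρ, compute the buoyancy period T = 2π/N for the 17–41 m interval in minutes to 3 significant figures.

ΔT = +3.2 K, ΔS = +1.01 psu (deep − shallow).
Δρ/ρ₀ = −αΔT + βΔS = -3.84 × 10⁻⁴ + 7.272 × 10⁻⁴ = 3.432 × 10⁻⁴, so Δρ ≈ 0.3521 kg m⁻³.
N² = (g/ρ₀)·Δρ/Δz = g·(Δρ/ρ₀)/Δz = 9.8 × 3.432 × 10⁻⁴ / 24 = 1.4014 × 10⁻⁴ s⁻².
N = √(1.4014 × 10⁻⁴) = 0.011838 rad s⁻¹ → T = 2π/N = 530.76 s = 8.8460 min ≈ 8.85 min.

8.85 min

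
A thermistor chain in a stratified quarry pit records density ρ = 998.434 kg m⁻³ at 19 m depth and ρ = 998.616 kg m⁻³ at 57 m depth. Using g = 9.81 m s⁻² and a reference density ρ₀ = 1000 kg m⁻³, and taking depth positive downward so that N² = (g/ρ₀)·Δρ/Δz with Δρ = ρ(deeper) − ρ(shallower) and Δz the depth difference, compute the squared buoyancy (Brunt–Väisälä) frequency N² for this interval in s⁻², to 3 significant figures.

Δρ = 998.616 − 998.434 = 0.182 kg m⁻³ over Δz = 57 − 19 = 38 m.
N² = (9.81/1000) × (0.182/38) = 4.6985 × 10⁻⁵ s⁻² ≈ 4.70 × 10⁻⁵ s⁻².

4.70 × 10⁻⁵ s⁻²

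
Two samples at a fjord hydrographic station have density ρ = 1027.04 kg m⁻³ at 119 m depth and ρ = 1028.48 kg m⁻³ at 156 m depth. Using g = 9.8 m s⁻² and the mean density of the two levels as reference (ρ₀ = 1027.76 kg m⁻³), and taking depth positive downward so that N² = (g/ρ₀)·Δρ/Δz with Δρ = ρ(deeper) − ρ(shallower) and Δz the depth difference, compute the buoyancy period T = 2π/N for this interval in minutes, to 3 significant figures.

5.44 min

Δρ = 1028.48 − 1027.04 = 1.44 kg m⁻³ over Δz = 156 − 119 = 37 m.
N² = (9.8/1027.76) × (1.44/37) = 3.7110 × 10⁻⁴ s⁻².
N = √(3.7110 × 10⁻⁴) = 0.019264 rad s⁻¹, so T = 2π/N = 326.16 s = 5.4360 min ≈ 5.44 min.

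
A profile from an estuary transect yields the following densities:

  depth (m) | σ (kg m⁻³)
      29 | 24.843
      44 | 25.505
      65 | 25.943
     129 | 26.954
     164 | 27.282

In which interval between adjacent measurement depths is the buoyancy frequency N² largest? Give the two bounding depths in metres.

Compute the density gradient over each adjacent pair:
  29–44 m: Δρ/Δz = 0.662/15 = 0.044 kg m⁻⁴
  44–65 m: Δρ/Δz = 0.438/21 = 0.021 kg m⁻⁴
  65–129 m: Δρ/Δz = 1.011/64 = 0.016 kg m⁻⁴
  129–164 m: Δρ/Δz = 0.328/35 = 9.4 × 10⁻³ kg m⁻⁴
The largest gradient is in the 29–44 m interval — the pycnocline.

29–44 m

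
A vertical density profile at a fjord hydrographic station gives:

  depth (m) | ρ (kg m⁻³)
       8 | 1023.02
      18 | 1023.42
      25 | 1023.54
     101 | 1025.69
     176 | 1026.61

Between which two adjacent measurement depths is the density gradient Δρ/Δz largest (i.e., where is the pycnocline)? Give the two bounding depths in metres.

Compute the density gradient over each adjacent pair:
  8–18 m: Δρ/Δz = 0.40/10 = 0.040 kg m⁻⁴
  18–25 m: Δρ/Δz = 0.12/7 = 0.017 kg m⁻⁴
  25–101 m: Δρ/Δz = 2.15/76 = 0.028 kg m⁻⁴
  101–176 m: Δρ/Δz = 0.92/75 = 0.012 kg m⁻⁴
The largest gradient is in the 8–18 m interval — the pycnocline.

8–18 m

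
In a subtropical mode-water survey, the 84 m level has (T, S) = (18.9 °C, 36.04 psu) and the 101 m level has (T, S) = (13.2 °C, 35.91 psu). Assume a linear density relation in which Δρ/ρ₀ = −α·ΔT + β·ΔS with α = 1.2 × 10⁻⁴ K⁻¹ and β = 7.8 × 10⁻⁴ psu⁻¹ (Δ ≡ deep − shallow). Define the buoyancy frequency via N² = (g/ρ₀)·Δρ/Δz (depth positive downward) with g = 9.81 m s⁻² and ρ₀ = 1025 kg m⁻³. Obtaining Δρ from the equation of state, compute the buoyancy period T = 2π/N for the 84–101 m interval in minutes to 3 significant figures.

5.71 min

ΔT = -5.7 K, ΔS = -0.13 psu (deep − shallow).
Δρ/ρ₀ = −αΔT + βΔS = 6.84 × 10⁻⁴ − 1.014 × 10⁻⁴ = 5.826 × 10⁻⁴, so Δρ ≈ 0.5972 kg m⁻³.
N² = (g/ρ₀)·Δρ/Δz = g·(Δρ/ρ₀)/Δz = 9.81 × 5.826 × 10⁻⁴ / 17 = 3.3619 × 10⁻⁴ s⁻².
N = √(3.3619 × 10⁻⁴) = 0.018335 rad s⁻¹ → T = 2π/N = 342.69 s = 5.7115 min ≈ 5.71 min.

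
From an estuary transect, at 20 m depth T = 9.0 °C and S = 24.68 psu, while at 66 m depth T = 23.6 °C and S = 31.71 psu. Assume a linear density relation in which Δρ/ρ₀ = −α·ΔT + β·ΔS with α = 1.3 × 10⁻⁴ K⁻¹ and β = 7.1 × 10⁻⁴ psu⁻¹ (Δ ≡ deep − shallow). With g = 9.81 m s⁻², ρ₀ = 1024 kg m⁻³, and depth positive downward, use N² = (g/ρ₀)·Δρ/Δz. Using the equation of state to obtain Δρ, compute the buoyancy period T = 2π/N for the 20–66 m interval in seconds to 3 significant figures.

245 s

ΔT = +14.6 K, ΔS = +7.03 psu (deep − shallow).
Δρ/ρ₀ = −αΔT + βΔS = -1.898 × 10⁻³ + 4.9913 × 10⁻³ = 3.0933 × 10⁻³, so Δρ ≈ 3.168 kg m⁻³.
N² = (g/ρ₀)·Δρ/Δz = g·(Δρ/ρ₀)/Δz = 9.81 × 3.0933 × 10⁻³ / 46 = 6.5968 × 10⁻⁴ s⁻².
N = √(6.5968 × 10⁻⁴) = 0.025684 rad s⁻¹ → T = 2π/N = 244.63 s ≈ 245 s.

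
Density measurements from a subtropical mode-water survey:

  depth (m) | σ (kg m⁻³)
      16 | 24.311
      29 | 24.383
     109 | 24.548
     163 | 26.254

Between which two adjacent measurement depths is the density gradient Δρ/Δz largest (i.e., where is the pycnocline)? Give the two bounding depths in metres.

109–163 m

Compute the density gradient over each adjacent pair:
  16–29 m: Δρ/Δz = 0.072/13 = 5.5 × 10⁻³ kg m⁻⁴
  29–109 m: Δρ/Δz = 0.165/80 = 2.1 × 10⁻³ kg m⁻⁴
  109–163 m: Δρ/Δz = 1.706/54 = 0.032 kg m⁻⁴
The largest gradient is in the 109–163 m interval — the pycnocline.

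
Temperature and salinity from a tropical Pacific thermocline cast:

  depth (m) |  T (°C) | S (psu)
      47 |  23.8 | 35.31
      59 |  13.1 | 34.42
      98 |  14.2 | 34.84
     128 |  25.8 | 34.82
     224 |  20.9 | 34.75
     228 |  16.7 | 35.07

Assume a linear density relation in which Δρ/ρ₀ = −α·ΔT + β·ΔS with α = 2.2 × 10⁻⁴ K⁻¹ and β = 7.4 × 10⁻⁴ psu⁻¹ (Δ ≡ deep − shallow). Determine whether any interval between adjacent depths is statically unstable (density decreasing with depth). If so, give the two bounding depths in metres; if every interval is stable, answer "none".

98–128 m

Evaluate Δρ/ρ₀ = −αΔT + βΔS across each adjacent pair:
  47–59 m: −αΔT+βΔS = −(2.2 × 10⁻⁴)(-10.7)+(7.4 × 10⁻⁴)(-0.89) = 1.7 × 10⁻³ → stable
  59–98 m: −αΔT+βΔS = −(2.2 × 10⁻⁴)(+1.1)+(7.4 × 10⁻⁴)(+0.42) = 6.9 × 10⁻⁵ → stable
  98–128 m: −αΔT+βΔS = −(2.2 × 10⁻⁴)(+11.6)+(7.4 × 10⁻⁴)(-0.02) = -2.6 × 10⁻³ → UNSTABLE
  128–224 m: −αΔT+βΔS = −(2.2 × 10⁻⁴)(-4.9)+(7.4 × 10⁻⁴)(-0.07) = 1.0 × 10⁻³ → stable
  224–228 m: −αΔT+βΔS = −(2.2 × 10⁻⁴)(-4.2)+(7.4 × 10⁻⁴)(+0.32) = 1.2 × 10⁻³ → stable
The 98–128 m interval has Δρ < 0: lighter water underlies denser water.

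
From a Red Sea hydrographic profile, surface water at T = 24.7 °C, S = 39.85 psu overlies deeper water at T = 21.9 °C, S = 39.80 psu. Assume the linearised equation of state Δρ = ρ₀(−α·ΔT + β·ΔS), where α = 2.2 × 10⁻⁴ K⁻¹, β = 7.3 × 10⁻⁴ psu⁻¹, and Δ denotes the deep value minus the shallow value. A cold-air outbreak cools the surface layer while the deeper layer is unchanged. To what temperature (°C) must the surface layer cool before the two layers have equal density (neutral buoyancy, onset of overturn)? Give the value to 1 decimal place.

Neutral buoyancy requires Δρ = 0, i.e. −α(T_deep − T_surf′) + β(S_deep − S_surf) = 0.
T_surf′ = T_deep − (β/α)·ΔS = 21.9 − (7.3 × 10⁻⁴/2.2 × 10⁻⁴)·(-0.05) = 22.066 °C.
Cooling required: 24.7 − (22.066) = 2.634 °C.

22.1 °C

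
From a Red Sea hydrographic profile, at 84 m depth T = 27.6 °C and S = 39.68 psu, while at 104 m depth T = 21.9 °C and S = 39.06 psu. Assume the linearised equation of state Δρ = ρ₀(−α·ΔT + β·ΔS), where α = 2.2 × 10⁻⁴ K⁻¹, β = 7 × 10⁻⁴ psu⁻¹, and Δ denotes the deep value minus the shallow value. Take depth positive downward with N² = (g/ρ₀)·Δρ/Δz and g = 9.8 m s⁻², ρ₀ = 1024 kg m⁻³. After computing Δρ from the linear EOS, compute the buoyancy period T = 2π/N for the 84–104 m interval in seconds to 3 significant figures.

313 s

ΔT = -5.7 K, ΔS = -0.62 psu (deep − shallow).
Δρ/ρ₀ = −αΔT + βΔS = 1.254 × 10⁻³ − 4.34 × 10⁻⁴ = 8.20 × 10⁻⁴, so Δρ ≈ 0.8397 kg m⁻³.
N² = (g/ρ₀)·Δρ/Δz = g·(Δρ/ρ₀)/Δz = 9.8 × 8.20 × 10⁻⁴ / 20 = 4.0180 × 10⁻⁴ s⁻².
N = √(4.0180 × 10⁻⁴) = 0.020045 rad s⁻¹ → T = 2π/N = 313.45 s ≈ 313 s.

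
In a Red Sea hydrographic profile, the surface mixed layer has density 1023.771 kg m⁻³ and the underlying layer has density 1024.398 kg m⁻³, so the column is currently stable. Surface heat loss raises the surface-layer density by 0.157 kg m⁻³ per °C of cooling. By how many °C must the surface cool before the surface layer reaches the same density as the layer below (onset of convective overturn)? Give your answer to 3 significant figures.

Density deficit of the surface layer: 1024.398 − 1023.771 = 0.627 kg m⁻³.
Required change = 0.627 / 0.157 = 3.99 °C.

3.99 °C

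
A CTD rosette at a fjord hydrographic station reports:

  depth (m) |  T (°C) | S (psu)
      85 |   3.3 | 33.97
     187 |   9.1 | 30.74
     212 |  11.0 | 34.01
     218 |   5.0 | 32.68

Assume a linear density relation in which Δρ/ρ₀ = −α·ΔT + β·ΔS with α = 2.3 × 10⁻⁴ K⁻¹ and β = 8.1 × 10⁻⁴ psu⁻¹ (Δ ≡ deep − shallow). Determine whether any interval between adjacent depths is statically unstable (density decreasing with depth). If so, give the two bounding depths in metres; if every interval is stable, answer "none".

85–187 m

Evaluate Δρ/ρ₀ = −αΔT + βΔS across each adjacent pair:
  85–187 m: −αΔT+βΔS = −(2.3 × 10⁻⁴)(+5.8)+(8.1 × 10⁻⁴)(-3.23) = -4.0 × 10⁻³ → UNSTABLE
  187–212 m: −αΔT+βΔS = −(2.3 × 10⁻⁴)(+1.9)+(8.1 × 10⁻⁴)(+3.27) = 2.2 × 10⁻³ → stable
  212–218 m: −αΔT+βΔS = −(2.3 × 10⁻⁴)(-6.0)+(8.1 × 10⁻⁴)(-1.33) = 3.0 × 10⁻⁴ → stable
The 85–187 m interval has Δρ < 0: lighter water underlies denser water.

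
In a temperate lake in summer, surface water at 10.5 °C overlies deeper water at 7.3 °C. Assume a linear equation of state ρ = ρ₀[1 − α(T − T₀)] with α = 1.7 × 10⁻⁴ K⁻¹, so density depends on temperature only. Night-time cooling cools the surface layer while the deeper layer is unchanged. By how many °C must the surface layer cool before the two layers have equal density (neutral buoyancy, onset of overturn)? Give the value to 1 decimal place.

With temperature the only control, equal density requires T_surf′ = T_deep.
T_surf′ = 7.3 °C.
Cooling required: 10.5 − 7.3 = 3.2 °C.

3.2 °C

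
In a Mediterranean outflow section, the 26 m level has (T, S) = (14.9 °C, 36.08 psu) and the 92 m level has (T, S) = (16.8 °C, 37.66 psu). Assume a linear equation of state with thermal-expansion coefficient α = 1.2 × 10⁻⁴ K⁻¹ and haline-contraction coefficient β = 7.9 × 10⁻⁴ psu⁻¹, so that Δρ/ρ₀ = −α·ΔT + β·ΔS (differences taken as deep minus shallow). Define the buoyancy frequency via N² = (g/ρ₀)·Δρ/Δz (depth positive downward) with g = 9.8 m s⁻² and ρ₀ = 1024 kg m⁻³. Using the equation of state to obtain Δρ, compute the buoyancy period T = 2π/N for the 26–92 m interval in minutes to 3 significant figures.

ΔT = +1.9 K, ΔS = +1.58 psu (deep − shallow).
Δρ/ρ₀ = −αΔT + βΔS = -2.28 × 10⁻⁴ + 1.2482 × 10⁻³ = 1.0202 × 10⁻³, so Δρ ≈ 1.045 kg m⁻³.
N² = (g/ρ₀)·Δρ/Δz = g·(Δρ/ρ₀)/Δz = 9.8 × 1.0202 × 10⁻³ / 66 = 1.5148 × 10⁻⁴ s⁻².
N = √(1.5148 × 10⁻⁴) = 0.012308 rad s⁻¹ → T = 2π/N = 510.50 s = 8.5083 min ≈ 8.51 min.

8.51 min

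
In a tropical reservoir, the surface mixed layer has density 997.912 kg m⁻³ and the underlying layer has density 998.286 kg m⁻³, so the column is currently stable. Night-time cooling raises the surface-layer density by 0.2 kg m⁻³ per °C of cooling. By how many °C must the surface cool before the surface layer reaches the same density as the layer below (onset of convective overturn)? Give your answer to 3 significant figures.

Density deficit of the surface layer: 998.286 − 997.912 = 0.374 kg m⁻³.
Required change = 0.374 / 0.2 = 1.87 °C.

1.87 °C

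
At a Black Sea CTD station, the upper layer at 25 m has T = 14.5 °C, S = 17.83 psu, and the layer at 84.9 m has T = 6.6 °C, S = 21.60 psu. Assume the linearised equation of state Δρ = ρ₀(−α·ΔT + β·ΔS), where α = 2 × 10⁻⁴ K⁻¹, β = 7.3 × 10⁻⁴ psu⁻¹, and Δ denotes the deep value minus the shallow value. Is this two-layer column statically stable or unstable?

ΔT = 6.6 − 14.5 = -7.9 K and ΔS = 21.60 − 17.83 = +3.77 psu (deep − shallow).
−αΔT = 1.58 × 10⁻³; βΔS = 2.7521 × 10⁻³; sum Δρ/ρ₀ = 4.3321 × 10⁻³.
Δρ/ρ₀ > 0, so Δρ > 0: deeper water is denser → statically stable.

stable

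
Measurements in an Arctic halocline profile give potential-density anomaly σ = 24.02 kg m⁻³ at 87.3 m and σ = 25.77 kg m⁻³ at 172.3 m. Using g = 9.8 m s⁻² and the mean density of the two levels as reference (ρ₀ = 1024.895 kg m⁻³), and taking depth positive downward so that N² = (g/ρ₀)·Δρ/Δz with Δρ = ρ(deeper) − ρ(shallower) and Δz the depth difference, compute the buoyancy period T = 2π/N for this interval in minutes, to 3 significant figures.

Δρ = 1025.77 − 1024.02 = 1.75 kg m⁻³ over Δz = 172.3 − 87.3 = 85 m.
N² = (9.8/1024.895) × (1.75/85) = 1.9686 × 10⁻⁴ s⁻².
N = √(1.9686 × 10⁻⁴) = 0.014031 rad s⁻¹, so T = 2π/N = 447.81 s = 7.4635 min ≈ 7.46 min.

7.46 min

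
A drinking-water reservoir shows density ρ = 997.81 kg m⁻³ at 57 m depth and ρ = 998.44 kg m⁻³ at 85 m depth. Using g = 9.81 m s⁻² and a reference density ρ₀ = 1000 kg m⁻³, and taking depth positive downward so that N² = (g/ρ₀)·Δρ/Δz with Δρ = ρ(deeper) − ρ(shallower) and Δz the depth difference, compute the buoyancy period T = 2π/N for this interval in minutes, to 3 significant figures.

7.05 min

Δρ = 998.44 − 997.81 = 0.63 kg m⁻³ over Δz = 85 − 57 = 28 m.
N² = (9.81/1000) × (0.63/28) = 2.2073 × 10⁻⁴ s⁻².
N = √(2.2073 × 10⁻⁴) = 0.014857 rad s⁻¹, so T = 2π/N = 422.91 s = 7.0485 min ≈ 7.05 min.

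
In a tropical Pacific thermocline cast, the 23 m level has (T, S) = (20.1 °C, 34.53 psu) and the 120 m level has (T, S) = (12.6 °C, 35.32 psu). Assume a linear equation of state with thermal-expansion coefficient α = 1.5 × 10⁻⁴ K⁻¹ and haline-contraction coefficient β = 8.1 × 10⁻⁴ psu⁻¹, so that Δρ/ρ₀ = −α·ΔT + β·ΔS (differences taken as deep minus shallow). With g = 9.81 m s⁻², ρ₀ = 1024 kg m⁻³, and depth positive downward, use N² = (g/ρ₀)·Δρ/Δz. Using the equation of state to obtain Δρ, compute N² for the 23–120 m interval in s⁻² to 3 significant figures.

ΔT = -7.5 K, ΔS = +0.79 psu (deep − shallow).
Δρ/ρ₀ = −αΔT + βΔS = 1.125 × 10⁻³ + 6.399 × 10⁻⁴ = 1.7649 × 10⁻³, so Δρ ≈ 1.807 kg m⁻³.
N² = (g/ρ₀)·Δρ/Δz = g·(Δρ/ρ₀)/Δz = 9.81 × 1.7649 × 10⁻³ / 97 = 1.7849 × 10⁻⁴ s⁻² ≈ 1.78 × 10⁻⁴ s⁻².

1.78 × 10⁻⁴ s⁻²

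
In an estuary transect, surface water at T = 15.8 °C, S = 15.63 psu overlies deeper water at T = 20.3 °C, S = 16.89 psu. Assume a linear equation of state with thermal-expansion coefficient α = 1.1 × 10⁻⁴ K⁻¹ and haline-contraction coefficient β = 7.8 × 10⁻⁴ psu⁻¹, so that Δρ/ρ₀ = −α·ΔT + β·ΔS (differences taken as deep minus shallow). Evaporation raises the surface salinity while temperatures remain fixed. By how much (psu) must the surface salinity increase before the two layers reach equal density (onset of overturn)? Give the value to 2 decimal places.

0.63 psu

Neutral buoyancy requires −α(T_deep − T_surf) + β(S_deep − S_surf′) = 0.
S_surf′ = S_deep − (α/β)·ΔT = 16.89 − (1.1 × 10⁻⁴/7.8 × 10⁻⁴)·(+4.5) = 16.2554 psu.
Increase required: 16.2554 − 15.63 = 0.6254 psu.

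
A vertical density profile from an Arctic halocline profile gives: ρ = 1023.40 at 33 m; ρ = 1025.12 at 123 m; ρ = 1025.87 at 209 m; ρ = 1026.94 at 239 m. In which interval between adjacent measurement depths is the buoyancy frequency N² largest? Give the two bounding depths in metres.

Compute the density gradient over each adjacent pair:
  33–123 m: Δρ/Δz = 1.72/90 = 0.019 kg m⁻⁴
  123–209 m: Δρ/Δz = 0.75/86 = 8.7 × 10⁻³ kg m⁻⁴
  209–239 m: Δρ/Δz = 1.07/30 = 0.036 kg m⁻⁴
The largest gradient is in the 209–239 m interval — the pycnocline.

209–239 m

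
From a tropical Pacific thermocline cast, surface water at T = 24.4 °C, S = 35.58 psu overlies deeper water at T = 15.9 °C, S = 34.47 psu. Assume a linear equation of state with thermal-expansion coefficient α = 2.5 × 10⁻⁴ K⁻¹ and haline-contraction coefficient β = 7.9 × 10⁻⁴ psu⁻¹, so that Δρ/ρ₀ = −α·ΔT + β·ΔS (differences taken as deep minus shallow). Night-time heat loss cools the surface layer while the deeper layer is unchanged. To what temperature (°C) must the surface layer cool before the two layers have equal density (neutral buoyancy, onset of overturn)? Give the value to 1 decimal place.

19.4 °C

Neutral buoyancy requires Δρ = 0, i.e. −α(T_deep − T_surf′) + β(S_deep − S_surf) = 0.
T_surf′ = T_deep − (β/α)·ΔS = 15.9 − (7.9 × 10⁻⁴/2.5 × 10⁻⁴)·(-1.11) = 19.408 °C.
Cooling required: 24.4 − (19.408) = 4.992 °C.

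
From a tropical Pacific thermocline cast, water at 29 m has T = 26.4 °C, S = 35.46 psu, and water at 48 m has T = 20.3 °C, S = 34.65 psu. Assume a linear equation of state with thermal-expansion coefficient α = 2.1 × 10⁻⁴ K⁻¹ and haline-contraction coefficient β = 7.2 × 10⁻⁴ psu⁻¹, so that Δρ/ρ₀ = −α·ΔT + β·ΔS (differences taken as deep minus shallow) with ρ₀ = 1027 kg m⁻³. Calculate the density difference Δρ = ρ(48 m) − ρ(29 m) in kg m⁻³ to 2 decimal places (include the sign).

ΔT = -6.1 K, ΔS = -0.81 psu (deep − shallow).
Δρ/ρ₀ = −(2.1 × 10⁻⁴)(-6.1) + (7.2 × 10⁻⁴)(-0.81) = 6.978 × 10⁻⁴.
Δρ = 1027 × (6.978 × 10⁻⁴) = +0.72 kg m⁻³.
Positive Δρ: denser below, stable.

+0.72 kg m⁻³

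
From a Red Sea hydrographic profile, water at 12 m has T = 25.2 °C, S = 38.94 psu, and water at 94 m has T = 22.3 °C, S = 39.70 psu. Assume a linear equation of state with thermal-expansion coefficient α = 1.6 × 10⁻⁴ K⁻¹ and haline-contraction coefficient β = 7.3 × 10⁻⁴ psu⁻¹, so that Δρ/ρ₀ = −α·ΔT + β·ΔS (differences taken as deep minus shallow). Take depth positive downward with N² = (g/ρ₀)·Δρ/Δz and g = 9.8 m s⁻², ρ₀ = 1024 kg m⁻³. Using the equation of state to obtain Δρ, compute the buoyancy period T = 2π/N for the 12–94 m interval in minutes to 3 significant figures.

ΔT = -2.9 K, ΔS = +0.76 psu (deep − shallow).
Δρ/ρ₀ = −αΔT + βΔS = 4.64 × 10⁻⁴ + 5.548 × 10⁻⁴ = 1.0188 × 10⁻³, so Δρ ≈ 1.043 kg m⁻³.
N² = (g/ρ₀)·Δρ/Δz = g·(Δρ/ρ₀)/Δz = 9.8 × 1.0188 × 10⁻³ / 82 = 1.2176 × 10⁻⁴ s⁻².
N = √(1.2176 × 10⁻⁴) = 0.011034 rad s⁻¹ → T = 2π/N = 569.44 s = 9.4907 min ≈ 9.49 min.

9.49 min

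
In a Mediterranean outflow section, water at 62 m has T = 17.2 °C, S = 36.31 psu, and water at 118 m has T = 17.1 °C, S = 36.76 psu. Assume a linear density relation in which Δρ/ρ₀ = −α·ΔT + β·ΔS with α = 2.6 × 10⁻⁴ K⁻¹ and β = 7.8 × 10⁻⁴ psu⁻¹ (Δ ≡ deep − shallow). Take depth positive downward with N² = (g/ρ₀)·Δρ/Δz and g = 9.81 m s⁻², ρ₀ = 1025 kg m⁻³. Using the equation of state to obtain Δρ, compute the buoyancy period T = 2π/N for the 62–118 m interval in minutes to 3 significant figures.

12.9 min

ΔT = -0.1 K, ΔS = +0.45 psu (deep − shallow).
Δρ/ρ₀ = −αΔT + βΔS = 2.60 × 10⁻⁵ + 3.51 × 10⁻⁴ = 3.77 × 10⁻⁴, so Δρ ≈ 0.3864 kg m⁻³.
N² = (g/ρ₀)·Δρ/Δz = g·(Δρ/ρ₀)/Δz = 9.81 × 3.77 × 10⁻⁴ / 56 = 6.6042 × 10⁻⁵ s⁻².
N = √(6.6042 × 10⁻⁵) = 8.1266 × 10⁻³ rad s⁻¹ → T = 2π/N = 773.16 s = 12.886 min ≈ 12.9 min.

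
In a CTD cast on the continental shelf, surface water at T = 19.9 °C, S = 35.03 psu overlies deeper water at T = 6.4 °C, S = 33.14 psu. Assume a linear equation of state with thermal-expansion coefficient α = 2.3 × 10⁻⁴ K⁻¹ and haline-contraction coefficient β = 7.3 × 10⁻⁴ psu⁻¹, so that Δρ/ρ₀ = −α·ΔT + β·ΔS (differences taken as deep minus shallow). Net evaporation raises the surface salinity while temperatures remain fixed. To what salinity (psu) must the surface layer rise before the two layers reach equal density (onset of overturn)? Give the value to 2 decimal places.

Neutral buoyancy requires −α(T_deep − T_surf) + β(S_deep − S_surf′) = 0.
S_surf′ = S_deep − (α/β)·ΔT = 33.14 − (2.3 × 10⁻⁴/7.3 × 10⁻⁴)·(-13.5) = 37.3934 psu.
Increase required: 37.3934 − 35.03 = 2.3634 psu.

37.39 psu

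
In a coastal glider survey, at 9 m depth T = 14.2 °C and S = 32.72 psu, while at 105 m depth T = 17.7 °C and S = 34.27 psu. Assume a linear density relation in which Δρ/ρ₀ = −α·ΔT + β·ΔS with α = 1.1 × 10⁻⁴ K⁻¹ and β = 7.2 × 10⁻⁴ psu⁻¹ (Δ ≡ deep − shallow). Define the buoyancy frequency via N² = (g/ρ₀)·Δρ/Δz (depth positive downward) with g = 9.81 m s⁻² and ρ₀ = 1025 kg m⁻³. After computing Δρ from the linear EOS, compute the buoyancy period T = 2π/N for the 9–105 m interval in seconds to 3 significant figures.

ΔT = +3.5 K, ΔS = +1.55 psu (deep − shallow).
Δρ/ρ₀ = −αΔT + βΔS = -3.85 × 10⁻⁴ + 1.116 × 10⁻³ = 7.31 × 10⁻⁴, so Δρ ≈ 0.7493 kg m⁻³.
N² = (g/ρ₀)·Δρ/Δz = g·(Δρ/ρ₀)/Δz = 9.81 × 7.31 × 10⁻⁴ / 96 = 7.4699 × 10⁻⁵ s⁻².
N = √(7.4699 × 10⁻⁵) = 8.6429 × 10⁻³ rad s⁻¹ → T = 2π/N = 726.98 s ≈ 727 s.

727 s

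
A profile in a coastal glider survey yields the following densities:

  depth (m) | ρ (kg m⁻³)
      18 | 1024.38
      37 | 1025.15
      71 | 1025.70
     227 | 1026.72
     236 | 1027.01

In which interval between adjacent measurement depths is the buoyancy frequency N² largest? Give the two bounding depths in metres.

18–37 m

Compute the density gradient over each adjacent pair:
  18–37 m: Δρ/Δz = 0.77/19 = 0.041 kg m⁻⁴
  37–71 m: Δρ/Δz = 0.55/34 = 0.016 kg m⁻⁴
  71–227 m: Δρ/Δz = 1.02/156 = 6.5 × 10⁻³ kg m⁻⁴
  227–236 m: Δρ/Δz = 0.29/9 = 0.032 kg m⁻⁴
The largest gradient is in the 18–37 m interval — the pycnocline.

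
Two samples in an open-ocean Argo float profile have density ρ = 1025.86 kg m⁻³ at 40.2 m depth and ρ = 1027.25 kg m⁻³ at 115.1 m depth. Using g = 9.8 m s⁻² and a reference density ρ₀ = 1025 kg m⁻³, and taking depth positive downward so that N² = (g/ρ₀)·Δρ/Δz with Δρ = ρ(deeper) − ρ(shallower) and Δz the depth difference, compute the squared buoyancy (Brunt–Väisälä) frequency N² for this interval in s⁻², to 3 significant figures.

1.77 × 10⁻⁴ s⁻²

Δρ = 1027.25 − 1025.86 = 1.39 kg m⁻³ over Δz = 115.1 − 40.2 = 74.9 m.
N² = (9.8/1025) × (1.39/74.9) = 1.7743 × 10⁻⁴ s⁻² ≈ 1.77 × 10⁻⁴ s⁻².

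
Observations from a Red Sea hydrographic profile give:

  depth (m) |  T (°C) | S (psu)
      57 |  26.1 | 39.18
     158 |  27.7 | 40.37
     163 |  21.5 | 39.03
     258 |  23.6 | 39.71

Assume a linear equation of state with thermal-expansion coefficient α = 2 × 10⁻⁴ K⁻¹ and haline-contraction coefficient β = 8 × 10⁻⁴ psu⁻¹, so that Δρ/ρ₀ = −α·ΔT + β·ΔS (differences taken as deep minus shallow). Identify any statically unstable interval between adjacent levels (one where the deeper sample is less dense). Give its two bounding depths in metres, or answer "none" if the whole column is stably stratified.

none

Evaluate Δρ/ρ₀ = −αΔT + βΔS across each adjacent pair:
  57–158 m: −αΔT+βΔS = −(2 × 10⁻⁴)(+1.6)+(8 × 10⁻⁴)(+1.19) = 6.3 × 10⁻⁴ → stable
  158–163 m: −αΔT+βΔS = −(2 × 10⁻⁴)(-6.2)+(8 × 10⁻⁴)(-1.34) = 1.7 × 10⁻⁴ → stable
  163–258 m: −αΔT+βΔS = −(2 × 10⁻⁴)(+2.1)+(8 × 10⁻⁴)(+0.68) = 1.2 × 10⁻⁴ → stable
Every interval has Δρ > 0: the column is stably stratified throughout.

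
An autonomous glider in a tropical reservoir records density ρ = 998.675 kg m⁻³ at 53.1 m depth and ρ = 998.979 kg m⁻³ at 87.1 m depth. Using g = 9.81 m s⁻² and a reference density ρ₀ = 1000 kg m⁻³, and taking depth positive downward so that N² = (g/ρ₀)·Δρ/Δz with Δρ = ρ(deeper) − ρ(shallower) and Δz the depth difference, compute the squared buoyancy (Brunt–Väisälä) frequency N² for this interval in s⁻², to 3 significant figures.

8.77 × 10⁻⁵ s⁻²

Δρ = 998.979 − 998.675 = 0.304 kg m⁻³ over Δz = 87.1 − 53.1 = 34 m.
N² = (9.81/1000) × (0.304/34) = 8.7713 × 10⁻⁵ s⁻² ≈ 8.77 × 10⁻⁵ s⁻².
Since Δρ > 0 the layer is stably stratified.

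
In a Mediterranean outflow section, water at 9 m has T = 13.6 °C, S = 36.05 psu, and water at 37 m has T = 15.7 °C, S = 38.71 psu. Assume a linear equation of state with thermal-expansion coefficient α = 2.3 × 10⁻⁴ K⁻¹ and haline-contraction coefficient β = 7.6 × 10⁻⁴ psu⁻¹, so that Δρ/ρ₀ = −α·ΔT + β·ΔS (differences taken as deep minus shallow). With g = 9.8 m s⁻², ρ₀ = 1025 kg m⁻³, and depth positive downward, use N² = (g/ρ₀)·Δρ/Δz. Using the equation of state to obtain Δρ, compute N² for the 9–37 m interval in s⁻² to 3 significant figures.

5.39 × 10⁻⁴ s⁻²

ΔT = +2.1 K, ΔS = +2.66 psu (deep − shallow).
Δρ/ρ₀ = −αΔT + βΔS = -4.83 × 10⁻⁴ + 2.0216 × 10⁻³ = 1.5386 × 10⁻³, so Δρ ≈ 1.577 kg m⁻³.
N² = (g/ρ₀)·Δρ/Δz = g·(Δρ/ρ₀)/Δz = 9.8 × 1.5386 × 10⁻³ / 28 = 5.3851 × 10⁻⁴ s⁻² ≈ 5.39 × 10⁻⁴ s⁻².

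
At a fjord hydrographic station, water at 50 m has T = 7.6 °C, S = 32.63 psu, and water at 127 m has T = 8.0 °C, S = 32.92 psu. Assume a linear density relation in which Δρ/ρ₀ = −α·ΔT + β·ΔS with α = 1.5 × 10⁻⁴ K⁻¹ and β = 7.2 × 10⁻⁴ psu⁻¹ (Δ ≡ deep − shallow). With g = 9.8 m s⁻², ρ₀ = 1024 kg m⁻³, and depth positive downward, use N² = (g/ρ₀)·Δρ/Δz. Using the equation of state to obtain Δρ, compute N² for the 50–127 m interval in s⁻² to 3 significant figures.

1.89 × 10⁻⁵ s⁻²

ΔT = +0.4 K, ΔS = +0.29 psu (deep − shallow).
Δρ/ρ₀ = −αΔT + βΔS = -6.00 × 10⁻⁵ + 2.088 × 10⁻⁴ = 1.488 × 10⁻⁴, so Δρ ≈ 0.1524 kg m⁻³.
N² = (g/ρ₀)·Δρ/Δz = g·(Δρ/ρ₀)/Δz = 9.8 × 1.488 × 10⁻⁴ / 77 = 1.8938 × 10⁻⁵ s⁻² ≈ 1.89 × 10⁻⁵ s⁻².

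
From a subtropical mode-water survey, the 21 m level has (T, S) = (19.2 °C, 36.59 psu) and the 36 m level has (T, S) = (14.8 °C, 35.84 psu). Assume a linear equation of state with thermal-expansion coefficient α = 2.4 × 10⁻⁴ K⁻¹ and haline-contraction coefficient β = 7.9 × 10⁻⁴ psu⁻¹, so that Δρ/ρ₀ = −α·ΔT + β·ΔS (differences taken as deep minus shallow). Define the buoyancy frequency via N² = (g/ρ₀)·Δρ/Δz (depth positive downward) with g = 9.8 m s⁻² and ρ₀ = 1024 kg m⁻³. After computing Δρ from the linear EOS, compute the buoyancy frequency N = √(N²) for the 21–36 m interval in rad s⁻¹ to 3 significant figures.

0.0174 rad s⁻¹

ΔT = -4.4 K, ΔS = -0.75 psu (deep − shallow).
Δρ/ρ₀ = −αΔT + βΔS = 1.056 × 10⁻³ − 5.925 × 10⁻⁴ = 4.635 × 10⁻⁴, so Δρ ≈ 0.4746 kg m⁻³.
N² = (g/ρ₀)·Δρ/Δz = g·(Δρ/ρ₀)/Δz = 9.8 × 4.635 × 10⁻⁴ / 15 = 3.0282 × 10⁻⁴ s⁻².
N = √(3.0282 × 10⁻⁴) = 0.017402 rad s⁻¹ ≈ 0.0174 rad s⁻¹.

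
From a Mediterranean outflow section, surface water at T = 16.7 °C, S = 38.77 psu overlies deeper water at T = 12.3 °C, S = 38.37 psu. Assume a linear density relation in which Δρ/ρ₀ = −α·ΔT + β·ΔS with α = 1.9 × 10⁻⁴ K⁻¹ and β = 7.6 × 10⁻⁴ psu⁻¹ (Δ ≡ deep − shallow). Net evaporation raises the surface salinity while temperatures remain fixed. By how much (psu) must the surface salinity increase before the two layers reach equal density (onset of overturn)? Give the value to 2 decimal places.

Neutral buoyancy requires −α(T_deep − T_surf) + β(S_deep − S_surf′) = 0.
S_surf′ = S_deep − (α/β)·ΔT = 38.37 − (1.9 × 10⁻⁴/7.6 × 10⁻⁴)·(-4.4) = 39.4700 psu.
Increase required: 39.4700 − 38.77 = 0.7000 psu.

0.70 psu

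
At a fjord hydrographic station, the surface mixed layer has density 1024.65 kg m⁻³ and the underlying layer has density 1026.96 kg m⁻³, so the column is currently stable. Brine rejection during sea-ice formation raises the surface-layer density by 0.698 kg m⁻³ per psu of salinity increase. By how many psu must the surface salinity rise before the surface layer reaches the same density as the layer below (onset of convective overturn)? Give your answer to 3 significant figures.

3.31 psu

Density deficit of the surface layer: 1026.96 − 1024.65 = 2.31 kg m⁻³.
Required change = 2.31 / 0.698 = 3.31 psu.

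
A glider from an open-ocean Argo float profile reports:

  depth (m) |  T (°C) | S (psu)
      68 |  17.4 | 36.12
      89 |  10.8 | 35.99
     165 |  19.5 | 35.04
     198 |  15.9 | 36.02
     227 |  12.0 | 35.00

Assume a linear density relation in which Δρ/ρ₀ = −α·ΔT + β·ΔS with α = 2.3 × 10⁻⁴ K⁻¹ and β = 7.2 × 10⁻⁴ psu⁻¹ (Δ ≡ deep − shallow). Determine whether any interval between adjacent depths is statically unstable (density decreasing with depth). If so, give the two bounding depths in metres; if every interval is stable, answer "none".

89–165 m

Evaluate Δρ/ρ₀ = −αΔT + βΔS across each adjacent pair:
  68–89 m: −αΔT+βΔS = −(2.3 × 10⁻⁴)(-6.6)+(7.2 × 10⁻⁴)(-0.13) = 1.4 × 10⁻³ → stable
  89–165 m: −αΔT+βΔS = −(2.3 × 10⁻⁴)(+8.7)+(7.2 × 10⁻⁴)(-0.95) = -2.7 × 10⁻³ → UNSTABLE
  165–198 m: −αΔT+βΔS = −(2.3 × 10⁻⁴)(-3.6)+(7.2 × 10⁻⁴)(+0.98) = 1.5 × 10⁻³ → stable
  198–227 m: −αΔT+βΔS = −(2.3 × 10⁻⁴)(-3.9)+(7.2 × 10⁻⁴)(-1.02) = 1.6 × 10⁻⁴ → stable
The 89–165 m interval has Δρ < 0: lighter water underlies denser water.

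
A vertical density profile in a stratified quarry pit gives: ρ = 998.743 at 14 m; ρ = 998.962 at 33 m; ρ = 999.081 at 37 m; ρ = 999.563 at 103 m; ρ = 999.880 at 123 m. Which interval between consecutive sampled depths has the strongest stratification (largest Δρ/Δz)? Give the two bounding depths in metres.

Compute the density gradient over each adjacent pair:
  14–33 m: Δρ/Δz = 0.219/19 = 0.012 kg m⁻⁴
  33–37 m: Δρ/Δz = 0.119/4 = 0.030 kg m⁻⁴
  37–103 m: Δρ/Δz = 0.482/66 = 7.3 × 10⁻³ kg m⁻⁴
  103–123 m: Δρ/Δz = 0.317/20 = 0.016 kg m⁻⁴
The largest gradient is in the 33–37 m interval — the pycnocline.

33–37 m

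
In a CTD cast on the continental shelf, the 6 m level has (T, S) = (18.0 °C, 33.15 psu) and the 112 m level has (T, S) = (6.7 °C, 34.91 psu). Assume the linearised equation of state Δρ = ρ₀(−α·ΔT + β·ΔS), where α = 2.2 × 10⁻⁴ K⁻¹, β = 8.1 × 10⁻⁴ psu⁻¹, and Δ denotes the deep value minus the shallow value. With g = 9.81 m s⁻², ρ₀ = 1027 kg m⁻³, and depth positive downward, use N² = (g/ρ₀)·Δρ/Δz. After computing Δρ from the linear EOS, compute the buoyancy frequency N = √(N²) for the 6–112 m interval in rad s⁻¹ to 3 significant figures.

ΔT = -11.3 K, ΔS = +1.76 psu (deep − shallow).
Δρ/ρ₀ = −αΔT + βΔS = 2.486 × 10⁻³ + 1.4256 × 10⁻³ = 3.9116 × 10⁻³, so Δρ ≈ 4.017 kg m⁻³.
N² = (g/ρ₀)·Δρ/Δz = g·(Δρ/ρ₀)/Δz = 9.81 × 3.9116 × 10⁻³ / 106 = 3.6201 × 10⁻⁴ s⁻².
N = √(3.6201 × 10⁻⁴) = 0.019027 rad s⁻¹ ≈ 0.0190 rad s⁻¹.

0.0190 rad s⁻¹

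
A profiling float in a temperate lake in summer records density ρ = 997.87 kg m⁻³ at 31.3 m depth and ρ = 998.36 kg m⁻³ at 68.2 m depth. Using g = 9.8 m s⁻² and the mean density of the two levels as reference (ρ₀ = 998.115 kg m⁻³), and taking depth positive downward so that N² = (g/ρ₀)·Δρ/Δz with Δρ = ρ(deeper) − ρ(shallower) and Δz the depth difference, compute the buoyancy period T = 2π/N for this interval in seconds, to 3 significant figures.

Δρ = 998.36 − 997.87 = 0.49 kg m⁻³ over Δz = 68.2 − 31.3 = 36.9 m.
N² = (9.8/998.115) × (0.49/36.9) = 1.3038 × 10⁻⁴ s⁻².
N = √(1.3038 × 10⁻⁴) = 0.011418 rad s⁻¹, so T = 2π/N = 550.29 s ≈ 550 s.

550 s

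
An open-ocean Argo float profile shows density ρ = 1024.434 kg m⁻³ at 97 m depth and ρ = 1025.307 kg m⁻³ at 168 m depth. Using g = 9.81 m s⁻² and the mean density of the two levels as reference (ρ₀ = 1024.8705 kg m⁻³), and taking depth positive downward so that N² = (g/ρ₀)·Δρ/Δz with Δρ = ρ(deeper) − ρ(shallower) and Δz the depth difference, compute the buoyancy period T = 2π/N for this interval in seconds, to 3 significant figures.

Δρ = 1025.307 − 1024.434 = 0.873 kg m⁻³ over Δz = 168 − 97 = 71 m.
N² = (9.81/1024.8705) × (0.873/71) = 1.1769 × 10⁻⁴ s⁻².
N = √(1.1769 × 10⁻⁴) = 0.010849 rad s⁻¹, so T = 2π/N = 579.15 s ≈ 579 s.

579 s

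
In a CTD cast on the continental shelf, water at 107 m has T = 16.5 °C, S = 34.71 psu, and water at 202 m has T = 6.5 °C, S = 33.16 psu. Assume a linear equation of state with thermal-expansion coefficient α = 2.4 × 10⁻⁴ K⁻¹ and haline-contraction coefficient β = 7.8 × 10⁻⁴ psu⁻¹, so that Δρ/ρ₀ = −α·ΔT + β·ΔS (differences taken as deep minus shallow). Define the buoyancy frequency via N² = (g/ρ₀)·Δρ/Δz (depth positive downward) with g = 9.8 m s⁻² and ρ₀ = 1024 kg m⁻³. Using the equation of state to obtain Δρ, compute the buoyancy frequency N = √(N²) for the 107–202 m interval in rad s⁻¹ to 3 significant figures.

0.0111 rad s⁻¹

ΔT = -10.0 K, ΔS = -1.55 psu (deep − shallow).
Δρ/ρ₀ = −αΔT + βΔS = 2.40 × 10⁻³ − 1.209 × 10⁻³ = 1.191 × 10⁻³, so Δρ ≈ 1.220 kg m⁻³.
N² = (g/ρ₀)·Δρ/Δz = g·(Δρ/ρ₀)/Δz = 9.8 × 1.191 × 10⁻³ / 95 = 1.2286 × 10⁻⁴ s⁻².
N = √(1.2286 × 10⁻⁴) = 0.011084 rad s⁻¹ ≈ 0.0111 rad s⁻¹.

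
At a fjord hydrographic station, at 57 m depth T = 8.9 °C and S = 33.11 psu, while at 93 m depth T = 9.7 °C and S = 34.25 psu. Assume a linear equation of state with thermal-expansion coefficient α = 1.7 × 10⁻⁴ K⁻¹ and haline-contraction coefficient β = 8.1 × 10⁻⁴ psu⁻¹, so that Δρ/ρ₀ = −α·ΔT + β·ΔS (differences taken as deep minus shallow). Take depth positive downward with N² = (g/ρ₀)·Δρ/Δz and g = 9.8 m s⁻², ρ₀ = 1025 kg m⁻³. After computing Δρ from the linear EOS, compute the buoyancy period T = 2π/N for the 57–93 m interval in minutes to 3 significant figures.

7.15 min

ΔT = +0.8 K, ΔS = +1.14 psu (deep − shallow).
Δρ/ρ₀ = −αΔT + βΔS = -1.36 × 10⁻⁴ + 9.234 × 10⁻⁴ = 7.874 × 10⁻⁴, so Δρ ≈ 0.8071 kg m⁻³.
N² = (g/ρ₀)·Δρ/Δz = g·(Δρ/ρ₀)/Δz = 9.8 × 7.874 × 10⁻⁴ / 36 = 2.1435 × 10⁻⁴ s⁻².
N = √(2.1435 × 10⁻⁴) = 0.014641 rad s⁻¹ → T = 2π/N = 429.15 s = 7.1525 min ≈ 7.15 min.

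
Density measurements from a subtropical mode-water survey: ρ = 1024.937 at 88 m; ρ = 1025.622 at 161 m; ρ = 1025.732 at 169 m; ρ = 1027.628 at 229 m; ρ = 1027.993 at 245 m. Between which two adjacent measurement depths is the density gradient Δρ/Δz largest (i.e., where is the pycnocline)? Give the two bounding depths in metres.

Compute the density gradient over each adjacent pair:
  88–161 m: Δρ/Δz = 0.685/73 = 9.4 × 10⁻³ kg m⁻⁴
  161–169 m: Δρ/Δz = 0.110/8 = 0.014 kg m⁻⁴
  169–229 m: Δρ/Δz = 1.896/60 = 0.032 kg m⁻⁴
  229–245 m: Δρ/Δz = 0.365/16 = 0.023 kg m⁻⁴
The largest gradient is in the 169–229 m interval — the pycnocline.

169–229 m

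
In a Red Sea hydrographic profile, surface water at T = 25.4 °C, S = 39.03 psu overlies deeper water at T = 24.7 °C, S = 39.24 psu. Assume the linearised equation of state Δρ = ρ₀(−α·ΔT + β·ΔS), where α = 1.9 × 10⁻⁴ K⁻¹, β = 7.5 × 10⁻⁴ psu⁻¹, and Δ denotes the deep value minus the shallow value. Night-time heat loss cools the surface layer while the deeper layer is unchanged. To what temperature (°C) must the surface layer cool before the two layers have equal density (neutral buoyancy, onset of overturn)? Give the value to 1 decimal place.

23.9 °C

Neutral buoyancy requires Δρ = 0, i.e. −α(T_deep − T_surf′) + β(S_deep − S_surf) = 0.
T_surf′ = T_deep − (β/α)·ΔS = 24.7 − (7.5 × 10⁻⁴/1.9 × 10⁻⁴)·(+0.21) = 23.871 °C.
Cooling required: 25.4 − (23.871) = 1.529 °C.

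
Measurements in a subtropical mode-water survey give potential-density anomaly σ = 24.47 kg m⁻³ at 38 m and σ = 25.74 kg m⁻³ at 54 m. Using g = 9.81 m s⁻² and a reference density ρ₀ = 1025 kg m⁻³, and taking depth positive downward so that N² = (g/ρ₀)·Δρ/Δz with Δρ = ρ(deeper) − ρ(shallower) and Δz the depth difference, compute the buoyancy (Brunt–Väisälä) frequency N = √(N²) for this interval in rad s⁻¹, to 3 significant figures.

0.0276 rad s⁻¹

Δρ = 1025.74 − 1024.47 = 1.27 kg m⁻³ over Δz = 54 − 38 = 16 m.
N² = (9.81/1025) × (1.27/16) = 7.5968 × 10⁻⁴ s⁻².
N = √(7.5968 × 10⁻⁴) = 0.027562 rad s⁻¹ ≈ 0.0276 rad s⁻¹.
A positive N² confirms static stability across the interval.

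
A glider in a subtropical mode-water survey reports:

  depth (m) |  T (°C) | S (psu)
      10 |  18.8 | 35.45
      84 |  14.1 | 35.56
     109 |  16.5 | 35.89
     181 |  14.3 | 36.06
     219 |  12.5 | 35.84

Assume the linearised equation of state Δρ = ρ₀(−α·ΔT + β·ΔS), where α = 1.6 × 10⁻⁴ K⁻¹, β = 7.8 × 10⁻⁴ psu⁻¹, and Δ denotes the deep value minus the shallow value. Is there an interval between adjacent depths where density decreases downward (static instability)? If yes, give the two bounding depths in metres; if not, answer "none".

84–109 m

Evaluate Δρ/ρ₀ = −αΔT + βΔS across each adjacent pair:
  10–84 m: −αΔT+βΔS = −(1.6 × 10⁻⁴)(-4.7)+(7.8 × 10⁻⁴)(+0.11) = 8.4 × 10⁻⁴ → stable
  84–109 m: −αΔT+βΔS = −(1.6 × 10⁻⁴)(+2.4)+(7.8 × 10⁻⁴)(+0.33) = -1.3 × 10⁻⁴ → UNSTABLE
  109–181 m: −αΔT+βΔS = −(1.6 × 10⁻⁴)(-2.2)+(7.8 × 10⁻⁴)(+0.17) = 4.8 × 10⁻⁴ → stable
  181–219 m: −αΔT+βΔS = −(1.6 × 10⁻⁴)(-1.8)+(7.8 × 10⁻⁴)(-0.22) = 1.2 × 10⁻⁴ → stable
The 84–109 m interval has Δρ < 0: lighter water underlies denser water.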